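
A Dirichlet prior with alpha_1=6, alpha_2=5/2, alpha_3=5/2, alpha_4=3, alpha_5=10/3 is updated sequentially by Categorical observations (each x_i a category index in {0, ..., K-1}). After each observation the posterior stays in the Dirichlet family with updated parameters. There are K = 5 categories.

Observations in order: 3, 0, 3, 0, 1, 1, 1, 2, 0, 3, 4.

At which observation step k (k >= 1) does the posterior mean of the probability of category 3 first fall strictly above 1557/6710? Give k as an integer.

obs 1: x=3 → posterior Dirichlet(6, 5/2, 5/2, 4, 10/3)
obs 2: x=0 → posterior Dirichlet(7, 5/2, 5/2, 4, 10/3)
obs 3: x=3 → posterior Dirichlet(7, 5/2, 5/2, 5, 10/3)
obs 4: x=0 → posterior Dirichlet(8, 5/2, 5/2, 5, 10/3)
obs 5: x=1 → posterior Dirichlet(8, 7/2, 5/2, 5, 10/3)
obs 6: x=1 → posterior Dirichlet(8, 9/2, 5/2, 5, 10/3)
obs 7: x=1 → posterior Dirichlet(8, 11/2, 5/2, 5, 10/3)
obs 8: x=2 → posterior Dirichlet(8, 11/2, 7/2, 5, 10/3)
obs 9: x=0 → posterior Dirichlet(9, 11/2, 7/2, 5, 10/3)
obs 10: x=3 → posterior Dirichlet(9, 11/2, 7/2, 6, 10/3)
obs 11: x=4 → posterior Dirichlet(9, 11/2, 7/2, 6, 13/3)

k = 3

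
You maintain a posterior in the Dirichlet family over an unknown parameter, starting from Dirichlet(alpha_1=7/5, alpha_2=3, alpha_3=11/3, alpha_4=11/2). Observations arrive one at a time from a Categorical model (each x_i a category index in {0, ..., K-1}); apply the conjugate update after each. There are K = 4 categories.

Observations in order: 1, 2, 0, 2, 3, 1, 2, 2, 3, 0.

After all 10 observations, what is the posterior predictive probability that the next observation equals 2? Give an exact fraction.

obs 1: x=1 → posterior Dirichlet(7/5, 4, 11/3, 11/2)
obs 2: x=2 → posterior Dirichlet(7/5, 4, 14/3, 11/2)
obs 3: x=0 → posterior Dirichlet(12/5, 4, 14/3, 11/2)
obs 4: x=2 → posterior Dirichlet(12/5, 4, 17/3, 11/2)
obs 5: x=3 → posterior Dirichlet(12/5, 4, 17/3, 13/2)
obs 6: x=1 → posterior Dirichlet(12/5, 5, 17/3, 13/2)
obs 7: x=2 → posterior Dirichlet(12/5, 5, 20/3, 13/2)
obs 8: x=2 → posterior Dirichlet(12/5, 5, 23/3, 13/2)
obs 9: x=3 → posterior Dirichlet(12/5, 5, 23/3, 15/2)
obs 10: x=0 → posterior Dirichlet(17/5, 5, 23/3, 15/2)

230/707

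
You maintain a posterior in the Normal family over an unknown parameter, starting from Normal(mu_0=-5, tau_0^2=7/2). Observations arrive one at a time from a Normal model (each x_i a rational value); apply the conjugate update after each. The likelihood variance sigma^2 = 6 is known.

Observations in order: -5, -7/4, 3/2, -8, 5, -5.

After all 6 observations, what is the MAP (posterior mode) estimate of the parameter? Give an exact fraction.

obs 1: x=-5 → posterior Normal(-5, 42/19)
obs 2: x=-7/4 → posterior Normal(-33/8, 21/13)
obs 3: x=3/2 → posterior Normal(-129/44, 14/11)
obs 4: x=-8 → posterior Normal(-611/160, 21/20)
obs 5: x=5 → posterior Normal(-471/188, 42/47)
obs 6: x=-5 → posterior Normal(-611/216, 7/9)

-611/216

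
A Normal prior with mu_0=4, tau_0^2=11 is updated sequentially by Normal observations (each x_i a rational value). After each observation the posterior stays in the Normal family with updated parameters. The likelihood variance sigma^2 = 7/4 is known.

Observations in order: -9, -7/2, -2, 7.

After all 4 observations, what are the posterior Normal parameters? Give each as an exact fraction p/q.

obs 1: x=-9 → posterior Normal(-368/51, 77/51)
obs 2: x=-7/2 → posterior Normal(-522/95, 77/95)
obs 3: x=-2 → posterior Normal(-610/139, 77/139)
obs 4: x=7 → posterior Normal(-302/183, 77/183)

mu_0=-302/183, tau_0^2=77/183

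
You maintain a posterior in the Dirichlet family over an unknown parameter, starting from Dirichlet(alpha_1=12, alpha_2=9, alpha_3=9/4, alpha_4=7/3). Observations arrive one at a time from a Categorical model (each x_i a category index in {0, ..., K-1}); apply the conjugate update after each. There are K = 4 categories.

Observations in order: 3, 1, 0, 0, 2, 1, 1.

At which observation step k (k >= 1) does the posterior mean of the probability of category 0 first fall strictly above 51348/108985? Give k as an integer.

obs 1: x=3 → posterior Dirichlet(12, 9, 9/4, 10/3)
obs 2: x=1 → posterior Dirichlet(12, 10, 9/4, 10/3)
obs 3: x=0 → posterior Dirichlet(13, 10, 9/4, 10/3)
obs 4: x=0 → posterior Dirichlet(14, 10, 9/4, 10/3)
obs 5: x=2 → posterior Dirichlet(14, 10, 13/4, 10/3)
obs 6: x=1 → posterior Dirichlet(14, 11, 13/4, 10/3)
obs 7: x=1 → posterior Dirichlet(14, 12, 13/4, 10/3)

k = 4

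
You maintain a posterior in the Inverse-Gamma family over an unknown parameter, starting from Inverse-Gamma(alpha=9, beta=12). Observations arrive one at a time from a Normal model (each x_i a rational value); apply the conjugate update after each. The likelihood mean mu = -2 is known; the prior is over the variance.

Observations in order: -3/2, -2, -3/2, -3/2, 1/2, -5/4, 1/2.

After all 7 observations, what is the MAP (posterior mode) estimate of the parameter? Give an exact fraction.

605/432

obs 1: x=-3/2 → posterior Inverse-Gamma(19/2, 97/8)
obs 2: x=-2 → posterior Inverse-Gamma(10, 97/8)
obs 3: x=-3/2 → posterior Inverse-Gamma(21/2, 49/4)
obs 4: x=-3/2 → posterior Inverse-Gamma(11, 99/8)
obs 5: x=1/2 → posterior Inverse-Gamma(23/2, 31/2)
obs 6: x=-5/4 → posterior Inverse-Gamma(12, 505/32)
obs 7: x=1/2 → posterior Inverse-Gamma(25/2, 605/32)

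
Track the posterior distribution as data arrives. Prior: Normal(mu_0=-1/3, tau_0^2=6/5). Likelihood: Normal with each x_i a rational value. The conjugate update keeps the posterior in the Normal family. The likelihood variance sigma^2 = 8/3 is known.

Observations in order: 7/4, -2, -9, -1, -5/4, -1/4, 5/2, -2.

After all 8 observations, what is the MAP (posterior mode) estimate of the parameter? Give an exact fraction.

-1295/1104

obs 1: x=7/4 → posterior Normal(109/348, 24/29)
obs 2: x=-2 → posterior Normal(-107/456, 12/19)
obs 3: x=-9 → posterior Normal(-1079/564, 24/47)
obs 4: x=-1 → posterior Normal(-1187/672, 3/7)
obs 5: x=-5/4 → posterior Normal(-661/390, 24/65)
obs 6: x=-1/4 → posterior Normal(-1349/888, 12/37)
obs 7: x=5/2 → posterior Normal(-13/12, 24/83)
obs 8: x=-2 → posterior Normal(-1295/1104, 6/23)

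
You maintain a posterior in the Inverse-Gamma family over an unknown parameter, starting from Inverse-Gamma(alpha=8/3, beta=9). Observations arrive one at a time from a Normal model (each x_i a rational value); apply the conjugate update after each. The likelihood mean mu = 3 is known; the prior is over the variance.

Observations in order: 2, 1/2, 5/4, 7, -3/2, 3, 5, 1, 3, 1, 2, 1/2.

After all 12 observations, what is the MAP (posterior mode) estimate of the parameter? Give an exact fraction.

obs 1: x=2 → posterior Inverse-Gamma(19/6, 19/2)
obs 2: x=1/2 → posterior Inverse-Gamma(11/3, 101/8)
obs 3: x=5/4 → posterior Inverse-Gamma(25/6, 453/32)
obs 4: x=7 → posterior Inverse-Gamma(14/3, 709/32)
obs 5: x=-3/2 → posterior Inverse-Gamma(31/6, 1033/32)
obs 6: x=3 → posterior Inverse-Gamma(17/3, 1033/32)
obs 7: x=5 → posterior Inverse-Gamma(37/6, 1097/32)
obs 8: x=1 → posterior Inverse-Gamma(20/3, 1161/32)
obs 9: x=3 → posterior Inverse-Gamma(43/6, 1161/32)
obs 10: x=1 → posterior Inverse-Gamma(23/3, 1225/32)
obs 11: x=2 → posterior Inverse-Gamma(49/6, 1241/32)
obs 12: x=1/2 → posterior Inverse-Gamma(26/3, 1341/32)

4023/928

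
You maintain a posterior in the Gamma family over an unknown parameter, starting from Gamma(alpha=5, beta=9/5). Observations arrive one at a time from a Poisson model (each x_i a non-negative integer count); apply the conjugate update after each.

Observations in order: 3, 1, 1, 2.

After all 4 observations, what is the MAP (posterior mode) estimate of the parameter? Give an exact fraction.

55/29

obs 1: x=3 → posterior Gamma(8, 14/5)
obs 2: x=1 → posterior Gamma(9, 19/5)
obs 3: x=1 → posterior Gamma(10, 24/5)
obs 4: x=2 → posterior Gamma(12, 29/5)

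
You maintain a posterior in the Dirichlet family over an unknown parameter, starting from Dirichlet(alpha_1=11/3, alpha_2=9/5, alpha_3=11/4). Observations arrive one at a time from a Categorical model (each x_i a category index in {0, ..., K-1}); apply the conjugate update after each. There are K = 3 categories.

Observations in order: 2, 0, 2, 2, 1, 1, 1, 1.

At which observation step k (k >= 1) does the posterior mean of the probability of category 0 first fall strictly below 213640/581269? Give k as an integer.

k = 5

obs 1: x=2 → posterior Dirichlet(11/3, 9/5, 15/4)
obs 2: x=0 → posterior Dirichlet(14/3, 9/5, 15/4)
obs 3: x=2 → posterior Dirichlet(14/3, 9/5, 19/4)
obs 4: x=2 → posterior Dirichlet(14/3, 9/5, 23/4)
obs 5: x=1 → posterior Dirichlet(14/3, 14/5, 23/4)
obs 6: x=1 → posterior Dirichlet(14/3, 19/5, 23/4)
obs 7: x=1 → posterior Dirichlet(14/3, 24/5, 23/4)
obs 8: x=1 → posterior Dirichlet(14/3, 29/5, 23/4)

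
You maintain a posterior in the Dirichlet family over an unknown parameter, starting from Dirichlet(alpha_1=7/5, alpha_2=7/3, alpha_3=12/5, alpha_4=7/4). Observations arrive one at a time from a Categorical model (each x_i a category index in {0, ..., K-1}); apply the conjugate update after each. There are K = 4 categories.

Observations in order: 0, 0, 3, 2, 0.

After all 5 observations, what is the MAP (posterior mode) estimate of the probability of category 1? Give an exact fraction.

obs 1: x=0 → posterior Dirichlet(12/5, 7/3, 12/5, 7/4)
obs 2: x=0 → posterior Dirichlet(17/5, 7/3, 12/5, 7/4)
obs 3: x=3 → posterior Dirichlet(17/5, 7/3, 12/5, 11/4)
obs 4: x=2 → posterior Dirichlet(17/5, 7/3, 17/5, 11/4)
obs 5: x=0 → posterior Dirichlet(22/5, 7/3, 17/5, 11/4)

80/533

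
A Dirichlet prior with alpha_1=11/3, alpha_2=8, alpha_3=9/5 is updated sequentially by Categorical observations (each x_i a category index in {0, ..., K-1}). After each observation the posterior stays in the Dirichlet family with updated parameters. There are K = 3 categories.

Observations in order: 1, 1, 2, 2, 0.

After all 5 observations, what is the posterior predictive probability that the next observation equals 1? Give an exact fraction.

obs 1: x=1 → posterior Dirichlet(11/3, 9, 9/5)
obs 2: x=1 → posterior Dirichlet(11/3, 10, 9/5)
obs 3: x=2 → posterior Dirichlet(11/3, 10, 14/5)
obs 4: x=2 → posterior Dirichlet(11/3, 10, 19/5)
obs 5: x=0 → posterior Dirichlet(14/3, 10, 19/5)

150/277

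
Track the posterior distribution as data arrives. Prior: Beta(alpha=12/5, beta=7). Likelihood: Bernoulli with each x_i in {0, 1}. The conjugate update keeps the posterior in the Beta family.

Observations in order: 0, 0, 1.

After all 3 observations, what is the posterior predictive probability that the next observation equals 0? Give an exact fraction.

obs 1: x=0 → posterior Beta(12/5, 8)
obs 2: x=0 → posterior Beta(12/5, 9)
obs 3: x=1 → posterior Beta(17/5, 9)

45/62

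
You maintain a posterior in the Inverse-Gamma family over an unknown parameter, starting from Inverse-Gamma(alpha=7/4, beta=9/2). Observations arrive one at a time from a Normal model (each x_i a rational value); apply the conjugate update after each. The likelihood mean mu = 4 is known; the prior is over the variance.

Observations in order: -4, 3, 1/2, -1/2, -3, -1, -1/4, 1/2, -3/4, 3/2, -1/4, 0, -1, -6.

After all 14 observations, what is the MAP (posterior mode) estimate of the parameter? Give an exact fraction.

6379/312

obs 1: x=-4 → posterior Inverse-Gamma(9/4, 73/2)
obs 2: x=3 → posterior Inverse-Gamma(11/4, 37)
obs 3: x=1/2 → posterior Inverse-Gamma(13/4, 345/8)
obs 4: x=-1/2 → posterior Inverse-Gamma(15/4, 213/4)
obs 5: x=-3 → posterior Inverse-Gamma(17/4, 311/4)
obs 6: x=-1 → posterior Inverse-Gamma(19/4, 361/4)
obs 7: x=-1/4 → posterior Inverse-Gamma(21/4, 3177/32)
obs 8: x=1/2 → posterior Inverse-Gamma(23/4, 3373/32)
obs 9: x=-3/4 → posterior Inverse-Gamma(25/4, 1867/16)
obs 10: x=3/2 → posterior Inverse-Gamma(27/4, 1917/16)
obs 11: x=-1/4 → posterior Inverse-Gamma(29/4, 4123/32)
obs 12: x=0 → posterior Inverse-Gamma(31/4, 4379/32)
obs 13: x=-1 → posterior Inverse-Gamma(33/4, 4779/32)
obs 14: x=-6 → posterior Inverse-Gamma(35/4, 6379/32)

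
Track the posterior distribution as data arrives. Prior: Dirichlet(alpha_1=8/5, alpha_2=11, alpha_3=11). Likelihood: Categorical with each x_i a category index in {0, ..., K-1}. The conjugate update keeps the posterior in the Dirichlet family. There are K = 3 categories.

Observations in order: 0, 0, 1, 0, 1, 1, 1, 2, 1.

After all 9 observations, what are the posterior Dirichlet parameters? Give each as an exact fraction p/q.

alpha_1=23/5, alpha_2=16, alpha_3=12

obs 1: x=0 → posterior Dirichlet(13/5, 11, 11)
obs 2: x=0 → posterior Dirichlet(18/5, 11, 11)
obs 3: x=1 → posterior Dirichlet(18/5, 12, 11)
obs 4: x=0 → posterior Dirichlet(23/5, 12, 11)
obs 5: x=1 → posterior Dirichlet(23/5, 13, 11)
obs 6: x=1 → posterior Dirichlet(23/5, 14, 11)
obs 7: x=1 → posterior Dirichlet(23/5, 15, 11)
obs 8: x=2 → posterior Dirichlet(23/5, 15, 12)
obs 9: x=1 → posterior Dirichlet(23/5, 16, 12)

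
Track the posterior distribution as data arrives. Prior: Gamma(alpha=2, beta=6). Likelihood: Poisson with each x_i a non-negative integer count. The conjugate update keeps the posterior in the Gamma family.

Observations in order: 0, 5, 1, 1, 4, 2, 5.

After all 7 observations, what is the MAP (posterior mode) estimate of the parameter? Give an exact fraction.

19/13

obs 1: x=0 → posterior Gamma(2, 7)
obs 2: x=5 → posterior Gamma(7, 8)
obs 3: x=1 → posterior Gamma(8, 9)
obs 4: x=1 → posterior Gamma(9, 10)
obs 5: x=4 → posterior Gamma(13, 11)
obs 6: x=2 → posterior Gamma(15, 12)
obs 7: x=5 → posterior Gamma(20, 13)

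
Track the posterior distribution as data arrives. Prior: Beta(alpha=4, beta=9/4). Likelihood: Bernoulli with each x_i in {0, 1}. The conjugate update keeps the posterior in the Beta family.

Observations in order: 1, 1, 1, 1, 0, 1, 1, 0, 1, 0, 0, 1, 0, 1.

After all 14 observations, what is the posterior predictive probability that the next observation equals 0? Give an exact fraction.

obs 1: x=1 → posterior Beta(5, 9/4)
obs 2: x=1 → posterior Beta(6, 9/4)
obs 3: x=1 → posterior Beta(7, 9/4)
obs 4: x=1 → posterior Beta(8, 9/4)
obs 5: x=0 → posterior Beta(8, 13/4)
obs 6: x=1 → posterior Beta(9, 13/4)
obs 7: x=1 → posterior Beta(10, 13/4)
obs 8: x=0 → posterior Beta(10, 17/4)
obs 9: x=1 → posterior Beta(11, 17/4)
obs 10: x=0 → posterior Beta(11, 21/4)
obs 11: x=0 → posterior Beta(11, 25/4)
obs 12: x=1 → posterior Beta(12, 25/4)
obs 13: x=0 → posterior Beta(12, 29/4)
obs 14: x=1 → posterior Beta(13, 29/4)

29/81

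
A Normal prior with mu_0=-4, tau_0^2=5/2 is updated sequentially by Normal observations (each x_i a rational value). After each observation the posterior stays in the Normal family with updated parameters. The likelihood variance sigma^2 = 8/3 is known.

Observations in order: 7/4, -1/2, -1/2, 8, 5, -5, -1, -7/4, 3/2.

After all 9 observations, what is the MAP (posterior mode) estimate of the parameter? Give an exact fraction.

97/302

obs 1: x=7/4 → posterior Normal(-151/124, 40/31)
obs 2: x=-1/2 → posterior Normal(-181/184, 20/23)
obs 3: x=-1/2 → posterior Normal(-211/244, 40/61)
obs 4: x=8 → posterior Normal(269/304, 10/19)
obs 5: x=5 → posterior Normal(569/364, 40/91)
obs 6: x=-5 → posterior Normal(269/424, 20/53)
obs 7: x=-1 → posterior Normal(19/44, 40/121)
obs 8: x=-7/4 → posterior Normal(13/68, 5/17)
obs 9: x=3/2 → posterior Normal(97/302, 40/151)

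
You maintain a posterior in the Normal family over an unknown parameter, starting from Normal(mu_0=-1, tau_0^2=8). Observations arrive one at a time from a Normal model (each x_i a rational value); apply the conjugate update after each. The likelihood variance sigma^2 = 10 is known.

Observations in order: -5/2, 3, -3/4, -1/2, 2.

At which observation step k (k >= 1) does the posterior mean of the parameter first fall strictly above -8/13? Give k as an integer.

k = 2

obs 1: x=-5/2 → posterior Normal(-5/3, 40/9)
obs 2: x=3 → posterior Normal(-3/13, 40/13)
obs 3: x=-3/4 → posterior Normal(-6/17, 40/17)
obs 4: x=-1/2 → posterior Normal(-8/21, 40/21)
obs 5: x=2 → posterior Normal(0, 8/5)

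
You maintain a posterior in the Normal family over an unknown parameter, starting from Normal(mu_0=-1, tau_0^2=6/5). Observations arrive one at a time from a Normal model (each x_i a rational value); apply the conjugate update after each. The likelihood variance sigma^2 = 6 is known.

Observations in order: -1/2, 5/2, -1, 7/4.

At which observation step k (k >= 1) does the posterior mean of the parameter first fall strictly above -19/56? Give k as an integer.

k = 4

obs 1: x=-1/2 → posterior Normal(-11/12, 1)
obs 2: x=5/2 → posterior Normal(-3/7, 6/7)
obs 3: x=-1 → posterior Normal(-1/2, 3/4)
obs 4: x=7/4 → posterior Normal(-1/4, 2/3)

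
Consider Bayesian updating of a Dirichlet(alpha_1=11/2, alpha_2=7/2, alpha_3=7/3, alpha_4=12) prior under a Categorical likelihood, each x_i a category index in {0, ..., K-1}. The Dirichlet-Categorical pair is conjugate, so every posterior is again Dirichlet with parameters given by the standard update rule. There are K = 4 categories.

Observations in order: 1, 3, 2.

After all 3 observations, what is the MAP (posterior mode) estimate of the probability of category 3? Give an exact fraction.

36/67

obs 1: x=1 → posterior Dirichlet(11/2, 9/2, 7/3, 12)
obs 2: x=3 → posterior Dirichlet(11/2, 9/2, 7/3, 13)
obs 3: x=2 → posterior Dirichlet(11/2, 9/2, 10/3, 13)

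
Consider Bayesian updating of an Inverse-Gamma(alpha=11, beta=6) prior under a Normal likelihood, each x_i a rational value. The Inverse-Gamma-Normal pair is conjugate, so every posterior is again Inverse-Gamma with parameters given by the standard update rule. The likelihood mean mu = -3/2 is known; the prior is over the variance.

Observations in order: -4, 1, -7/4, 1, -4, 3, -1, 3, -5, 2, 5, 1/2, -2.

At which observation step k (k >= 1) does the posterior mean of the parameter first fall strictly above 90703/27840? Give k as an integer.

k = 10

obs 1: x=-4 → posterior Inverse-Gamma(23/2, 73/8)
obs 2: x=1 → posterior Inverse-Gamma(12, 49/4)
obs 3: x=-7/4 → posterior Inverse-Gamma(25/2, 393/32)
obs 4: x=1 → posterior Inverse-Gamma(13, 493/32)
obs 5: x=-4 → posterior Inverse-Gamma(27/2, 593/32)
obs 6: x=3 → posterior Inverse-Gamma(14, 917/32)
obs 7: x=-1 → posterior Inverse-Gamma(29/2, 921/32)
obs 8: x=3 → posterior Inverse-Gamma(15, 1245/32)
obs 9: x=-5 → posterior Inverse-Gamma(31/2, 1441/32)
obs 10: x=2 → posterior Inverse-Gamma(16, 1637/32)
obs 11: x=5 → posterior Inverse-Gamma(33/2, 2313/32)
obs 12: x=1/2 → posterior Inverse-Gamma(17, 2377/32)
obs 13: x=-2 → posterior Inverse-Gamma(35/2, 2381/32)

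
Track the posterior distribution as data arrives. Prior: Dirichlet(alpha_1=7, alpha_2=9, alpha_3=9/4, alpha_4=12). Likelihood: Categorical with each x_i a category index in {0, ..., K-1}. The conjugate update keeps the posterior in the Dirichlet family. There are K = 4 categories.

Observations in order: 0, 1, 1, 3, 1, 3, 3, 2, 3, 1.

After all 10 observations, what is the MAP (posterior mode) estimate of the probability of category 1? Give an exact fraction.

obs 1: x=0 → posterior Dirichlet(8, 9, 9/4, 12)
obs 2: x=1 → posterior Dirichlet(8, 10, 9/4, 12)
obs 3: x=1 → posterior Dirichlet(8, 11, 9/4, 12)
obs 4: x=3 → posterior Dirichlet(8, 11, 9/4, 13)
obs 5: x=1 → posterior Dirichlet(8, 12, 9/4, 13)
obs 6: x=3 → posterior Dirichlet(8, 12, 9/4, 14)
obs 7: x=3 → posterior Dirichlet(8, 12, 9/4, 15)
obs 8: x=2 → posterior Dirichlet(8, 12, 13/4, 15)
obs 9: x=3 → posterior Dirichlet(8, 12, 13/4, 16)
obs 10: x=1 → posterior Dirichlet(8, 13, 13/4, 16)

48/145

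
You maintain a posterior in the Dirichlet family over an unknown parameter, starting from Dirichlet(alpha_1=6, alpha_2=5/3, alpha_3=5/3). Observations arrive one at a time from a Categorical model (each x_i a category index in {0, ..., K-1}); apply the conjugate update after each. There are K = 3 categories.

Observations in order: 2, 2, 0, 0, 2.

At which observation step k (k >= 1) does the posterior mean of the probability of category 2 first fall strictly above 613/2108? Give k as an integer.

obs 1: x=2 → posterior Dirichlet(6, 5/3, 8/3)
obs 2: x=2 → posterior Dirichlet(6, 5/3, 11/3)
obs 3: x=0 → posterior Dirichlet(7, 5/3, 11/3)
obs 4: x=0 → posterior Dirichlet(8, 5/3, 11/3)
obs 5: x=2 → posterior Dirichlet(8, 5/3, 14/3)

k = 2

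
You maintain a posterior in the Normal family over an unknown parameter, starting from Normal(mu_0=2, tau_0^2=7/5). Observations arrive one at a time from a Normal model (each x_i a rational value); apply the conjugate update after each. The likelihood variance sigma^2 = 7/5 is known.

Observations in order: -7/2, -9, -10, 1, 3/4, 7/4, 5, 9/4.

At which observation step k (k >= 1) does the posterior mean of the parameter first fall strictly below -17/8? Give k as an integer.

obs 1: x=-7/2 → posterior Normal(-3/4, 7/10)
obs 2: x=-9 → posterior Normal(-7/2, 7/15)
obs 3: x=-10 → posterior Normal(-41/8, 7/20)
obs 4: x=1 → posterior Normal(-39/10, 7/25)
obs 5: x=3/4 → posterior Normal(-25/8, 7/30)
obs 6: x=7/4 → posterior Normal(-17/7, 1/5)
obs 7: x=5 → posterior Normal(-3/2, 7/40)
obs 8: x=9/4 → posterior Normal(-13/12, 7/45)

k = 2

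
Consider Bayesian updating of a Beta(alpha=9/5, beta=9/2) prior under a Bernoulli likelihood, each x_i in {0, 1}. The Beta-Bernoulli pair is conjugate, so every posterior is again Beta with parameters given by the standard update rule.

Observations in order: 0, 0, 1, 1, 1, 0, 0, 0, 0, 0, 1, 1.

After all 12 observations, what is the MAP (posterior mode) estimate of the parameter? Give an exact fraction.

58/163

obs 1: x=0 → posterior Beta(9/5, 11/2)
obs 2: x=0 → posterior Beta(9/5, 13/2)
obs 3: x=1 → posterior Beta(14/5, 13/2)
obs 4: x=1 → posterior Beta(19/5, 13/2)
obs 5: x=1 → posterior Beta(24/5, 13/2)
obs 6: x=0 → posterior Beta(24/5, 15/2)
obs 7: x=0 → posterior Beta(24/5, 17/2)
obs 8: x=0 → posterior Beta(24/5, 19/2)
obs 9: x=0 → posterior Beta(24/5, 21/2)
obs 10: x=0 → posterior Beta(24/5, 23/2)
obs 11: x=1 → posterior Beta(29/5, 23/2)
obs 12: x=1 → posterior Beta(34/5, 23/2)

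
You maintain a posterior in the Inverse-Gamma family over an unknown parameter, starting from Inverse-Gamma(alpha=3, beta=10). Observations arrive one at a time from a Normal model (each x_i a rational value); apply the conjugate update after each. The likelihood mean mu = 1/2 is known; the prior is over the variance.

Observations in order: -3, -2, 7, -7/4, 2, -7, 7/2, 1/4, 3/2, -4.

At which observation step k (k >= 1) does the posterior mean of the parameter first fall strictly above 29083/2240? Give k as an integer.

obs 1: x=-3 → posterior Inverse-Gamma(7/2, 129/8)
obs 2: x=-2 → posterior Inverse-Gamma(4, 77/4)
obs 3: x=7 → posterior Inverse-Gamma(9/2, 323/8)
obs 4: x=-7/4 → posterior Inverse-Gamma(5, 1373/32)
obs 5: x=2 → posterior Inverse-Gamma(11/2, 1409/32)
obs 6: x=-7 → posterior Inverse-Gamma(6, 2309/32)
obs 7: x=7/2 → posterior Inverse-Gamma(13/2, 2453/32)
obs 8: x=1/4 → posterior Inverse-Gamma(7, 1227/16)
obs 9: x=3/2 → posterior Inverse-Gamma(15/2, 1235/16)
obs 10: x=-4 → posterior Inverse-Gamma(8, 1397/16)

k = 6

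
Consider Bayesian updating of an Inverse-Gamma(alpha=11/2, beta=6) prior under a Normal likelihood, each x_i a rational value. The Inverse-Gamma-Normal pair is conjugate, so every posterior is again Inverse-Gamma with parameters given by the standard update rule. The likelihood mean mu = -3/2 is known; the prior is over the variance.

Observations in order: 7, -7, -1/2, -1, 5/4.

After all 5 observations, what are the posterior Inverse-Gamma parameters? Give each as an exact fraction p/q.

obs 1: x=7 → posterior Inverse-Gamma(6, 337/8)
obs 2: x=-7 → posterior Inverse-Gamma(13/2, 229/4)
obs 3: x=-1/2 → posterior Inverse-Gamma(7, 231/4)
obs 4: x=-1 → posterior Inverse-Gamma(15/2, 463/8)
obs 5: x=5/4 → posterior Inverse-Gamma(8, 1973/32)

alpha=8, beta=1973/32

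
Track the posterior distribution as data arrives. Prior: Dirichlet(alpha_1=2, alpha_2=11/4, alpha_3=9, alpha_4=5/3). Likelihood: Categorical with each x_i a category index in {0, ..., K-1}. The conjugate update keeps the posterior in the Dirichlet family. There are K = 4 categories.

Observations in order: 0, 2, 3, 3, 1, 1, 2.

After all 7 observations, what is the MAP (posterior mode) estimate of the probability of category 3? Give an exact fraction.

obs 1: x=0 → posterior Dirichlet(3, 11/4, 9, 5/3)
obs 2: x=2 → posterior Dirichlet(3, 11/4, 10, 5/3)
obs 3: x=3 → posterior Dirichlet(3, 11/4, 10, 8/3)
obs 4: x=3 → posterior Dirichlet(3, 11/4, 10, 11/3)
obs 5: x=1 → posterior Dirichlet(3, 15/4, 10, 11/3)
obs 6: x=1 → posterior Dirichlet(3, 19/4, 10, 11/3)
obs 7: x=2 → posterior Dirichlet(3, 19/4, 11, 11/3)

32/221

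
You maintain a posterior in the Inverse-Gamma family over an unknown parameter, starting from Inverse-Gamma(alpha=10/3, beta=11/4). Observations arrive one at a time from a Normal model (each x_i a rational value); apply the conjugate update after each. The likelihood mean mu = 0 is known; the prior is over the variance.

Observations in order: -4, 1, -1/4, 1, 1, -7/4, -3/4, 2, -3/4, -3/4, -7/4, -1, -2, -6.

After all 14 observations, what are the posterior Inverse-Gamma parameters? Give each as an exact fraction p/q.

obs 1: x=-4 → posterior Inverse-Gamma(23/6, 43/4)
obs 2: x=1 → posterior Inverse-Gamma(13/3, 45/4)
obs 3: x=-1/4 → posterior Inverse-Gamma(29/6, 361/32)
obs 4: x=1 → posterior Inverse-Gamma(16/3, 377/32)
obs 5: x=1 → posterior Inverse-Gamma(35/6, 393/32)
obs 6: x=-7/4 → posterior Inverse-Gamma(19/3, 221/16)
obs 7: x=-3/4 → posterior Inverse-Gamma(41/6, 451/32)
obs 8: x=2 → posterior Inverse-Gamma(22/3, 515/32)
obs 9: x=-3/4 → posterior Inverse-Gamma(47/6, 131/8)
obs 10: x=-3/4 → posterior Inverse-Gamma(25/3, 533/32)
obs 11: x=-7/4 → posterior Inverse-Gamma(53/6, 291/16)
obs 12: x=-1 → posterior Inverse-Gamma(28/3, 299/16)
obs 13: x=-2 → posterior Inverse-Gamma(59/6, 331/16)
obs 14: x=-6 → posterior Inverse-Gamma(31/3, 619/16)

alpha=31/3, beta=619/16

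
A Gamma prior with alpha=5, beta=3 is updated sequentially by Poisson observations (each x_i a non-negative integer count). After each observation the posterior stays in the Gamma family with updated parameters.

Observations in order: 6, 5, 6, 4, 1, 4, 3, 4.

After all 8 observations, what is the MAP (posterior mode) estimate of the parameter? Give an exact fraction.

37/11

obs 1: x=6 → posterior Gamma(11, 4)
obs 2: x=5 → posterior Gamma(16, 5)
obs 3: x=6 → posterior Gamma(22, 6)
obs 4: x=4 → posterior Gamma(26, 7)
obs 5: x=1 → posterior Gamma(27, 8)
obs 6: x=4 → posterior Gamma(31, 9)
obs 7: x=3 → posterior Gamma(34, 10)
obs 8: x=4 → posterior Gamma(38, 11)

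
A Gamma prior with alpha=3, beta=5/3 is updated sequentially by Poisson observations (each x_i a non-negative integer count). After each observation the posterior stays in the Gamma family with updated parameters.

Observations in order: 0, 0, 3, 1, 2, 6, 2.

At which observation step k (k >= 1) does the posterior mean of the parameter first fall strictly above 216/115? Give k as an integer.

obs 1: x=0 → posterior Gamma(3, 8/3)
obs 2: x=0 → posterior Gamma(3, 11/3)
obs 3: x=3 → posterior Gamma(6, 14/3)
obs 4: x=1 → posterior Gamma(7, 17/3)
obs 5: x=2 → posterior Gamma(9, 20/3)
obs 6: x=6 → posterior Gamma(15, 23/3)
obs 7: x=2 → posterior Gamma(17, 26/3)

k = 6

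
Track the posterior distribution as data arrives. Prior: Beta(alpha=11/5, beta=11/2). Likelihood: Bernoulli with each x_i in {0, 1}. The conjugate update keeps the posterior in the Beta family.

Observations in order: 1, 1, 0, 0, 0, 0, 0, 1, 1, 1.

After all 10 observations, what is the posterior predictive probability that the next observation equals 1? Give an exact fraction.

obs 1: x=1 → posterior Beta(16/5, 11/2)
obs 2: x=1 → posterior Beta(21/5, 11/2)
obs 3: x=0 → posterior Beta(21/5, 13/2)
obs 4: x=0 → posterior Beta(21/5, 15/2)
obs 5: x=0 → posterior Beta(21/5, 17/2)
obs 6: x=0 → posterior Beta(21/5, 19/2)
obs 7: x=0 → posterior Beta(21/5, 21/2)
obs 8: x=1 → posterior Beta(26/5, 21/2)
obs 9: x=1 → posterior Beta(31/5, 21/2)
obs 10: x=1 → posterior Beta(36/5, 21/2)

24/59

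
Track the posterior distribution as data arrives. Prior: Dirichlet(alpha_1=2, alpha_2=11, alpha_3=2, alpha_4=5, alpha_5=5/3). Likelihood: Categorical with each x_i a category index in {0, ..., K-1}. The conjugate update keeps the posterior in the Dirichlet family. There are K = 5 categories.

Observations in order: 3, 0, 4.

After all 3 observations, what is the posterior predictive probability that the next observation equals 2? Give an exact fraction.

3/37

obs 1: x=3 → posterior Dirichlet(2, 11, 2, 6, 5/3)
obs 2: x=0 → posterior Dirichlet(3, 11, 2, 6, 5/3)
obs 3: x=4 → posterior Dirichlet(3, 11, 2, 6, 8/3)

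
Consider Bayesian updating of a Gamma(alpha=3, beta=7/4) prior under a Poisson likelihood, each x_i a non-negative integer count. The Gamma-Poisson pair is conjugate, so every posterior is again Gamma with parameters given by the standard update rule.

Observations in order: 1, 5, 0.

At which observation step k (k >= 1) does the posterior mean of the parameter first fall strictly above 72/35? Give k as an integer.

obs 1: x=1 → posterior Gamma(4, 11/4)
obs 2: x=5 → posterior Gamma(9, 15/4)
obs 3: x=0 → posterior Gamma(9, 19/4)

k = 2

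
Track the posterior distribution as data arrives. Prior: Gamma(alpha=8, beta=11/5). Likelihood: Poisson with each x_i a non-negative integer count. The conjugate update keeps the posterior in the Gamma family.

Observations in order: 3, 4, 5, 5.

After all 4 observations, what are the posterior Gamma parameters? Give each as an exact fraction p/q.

obs 1: x=3 → posterior Gamma(11, 16/5)
obs 2: x=4 → posterior Gamma(15, 21/5)
obs 3: x=5 → posterior Gamma(20, 26/5)
obs 4: x=5 → posterior Gamma(25, 31/5)

alpha=25, beta=31/5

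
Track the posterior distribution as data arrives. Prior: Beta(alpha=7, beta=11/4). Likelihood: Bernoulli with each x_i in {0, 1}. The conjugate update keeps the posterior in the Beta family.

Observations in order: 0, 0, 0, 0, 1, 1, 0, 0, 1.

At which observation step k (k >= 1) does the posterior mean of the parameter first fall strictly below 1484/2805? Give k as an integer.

obs 1: x=0 → posterior Beta(7, 15/4)
obs 2: x=0 → posterior Beta(7, 19/4)
obs 3: x=0 → posterior Beta(7, 23/4)
obs 4: x=0 → posterior Beta(7, 27/4)
obs 5: x=1 → posterior Beta(8, 27/4)
obs 6: x=1 → posterior Beta(9, 27/4)
obs 7: x=0 → posterior Beta(9, 31/4)
obs 8: x=0 → posterior Beta(9, 35/4)
obs 9: x=1 → posterior Beta(10, 35/4)

k = 4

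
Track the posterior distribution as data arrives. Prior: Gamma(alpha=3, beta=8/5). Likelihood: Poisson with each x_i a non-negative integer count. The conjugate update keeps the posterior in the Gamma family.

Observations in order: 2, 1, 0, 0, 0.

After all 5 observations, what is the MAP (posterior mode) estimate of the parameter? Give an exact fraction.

obs 1: x=2 → posterior Gamma(5, 13/5)
obs 2: x=1 → posterior Gamma(6, 18/5)
obs 3: x=0 → posterior Gamma(6, 23/5)
obs 4: x=0 → posterior Gamma(6, 28/5)
obs 5: x=0 → posterior Gamma(6, 33/5)

25/33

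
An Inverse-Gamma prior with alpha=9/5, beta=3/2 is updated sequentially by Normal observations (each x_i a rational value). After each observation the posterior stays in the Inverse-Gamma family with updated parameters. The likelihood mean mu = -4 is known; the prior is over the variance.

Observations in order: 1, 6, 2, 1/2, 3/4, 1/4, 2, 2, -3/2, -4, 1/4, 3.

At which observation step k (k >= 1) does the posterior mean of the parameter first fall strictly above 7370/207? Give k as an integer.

k = 3

obs 1: x=1 → posterior Inverse-Gamma(23/10, 14)
obs 2: x=6 → posterior Inverse-Gamma(14/5, 64)
obs 3: x=2 → posterior Inverse-Gamma(33/10, 82)
obs 4: x=1/2 → posterior Inverse-Gamma(19/5, 737/8)
obs 5: x=3/4 → posterior Inverse-Gamma(43/10, 3309/32)
obs 6: x=1/4 → posterior Inverse-Gamma(24/5, 1799/16)
obs 7: x=2 → posterior Inverse-Gamma(53/10, 2087/16)
obs 8: x=2 → posterior Inverse-Gamma(29/5, 2375/16)
obs 9: x=-3/2 → posterior Inverse-Gamma(63/10, 2425/16)
obs 10: x=-4 → posterior Inverse-Gamma(34/5, 2425/16)
obs 11: x=1/4 → posterior Inverse-Gamma(73/10, 5139/32)
obs 12: x=3 → posterior Inverse-Gamma(39/5, 5923/32)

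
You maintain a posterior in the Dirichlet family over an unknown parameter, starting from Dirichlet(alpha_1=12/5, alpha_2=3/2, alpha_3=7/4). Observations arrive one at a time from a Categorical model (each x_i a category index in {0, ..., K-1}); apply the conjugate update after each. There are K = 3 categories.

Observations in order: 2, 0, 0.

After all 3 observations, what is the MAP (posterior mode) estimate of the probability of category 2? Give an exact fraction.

obs 1: x=2 → posterior Dirichlet(12/5, 3/2, 11/4)
obs 2: x=0 → posterior Dirichlet(17/5, 3/2, 11/4)
obs 3: x=0 → posterior Dirichlet(22/5, 3/2, 11/4)

35/113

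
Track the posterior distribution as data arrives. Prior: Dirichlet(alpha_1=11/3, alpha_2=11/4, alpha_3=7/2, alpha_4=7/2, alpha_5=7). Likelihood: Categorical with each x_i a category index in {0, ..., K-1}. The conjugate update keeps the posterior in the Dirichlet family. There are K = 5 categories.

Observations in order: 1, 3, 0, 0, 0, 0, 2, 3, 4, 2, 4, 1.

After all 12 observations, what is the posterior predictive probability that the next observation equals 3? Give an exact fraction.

66/389

obs 1: x=1 → posterior Dirichlet(11/3, 15/4, 7/2, 7/2, 7)
obs 2: x=3 → posterior Dirichlet(11/3, 15/4, 7/2, 9/2, 7)
obs 3: x=0 → posterior Dirichlet(14/3, 15/4, 7/2, 9/2, 7)
obs 4: x=0 → posterior Dirichlet(17/3, 15/4, 7/2, 9/2, 7)
obs 5: x=0 → posterior Dirichlet(20/3, 15/4, 7/2, 9/2, 7)
obs 6: x=0 → posterior Dirichlet(23/3, 15/4, 7/2, 9/2, 7)
obs 7: x=2 → posterior Dirichlet(23/3, 15/4, 9/2, 9/2, 7)
obs 8: x=3 → posterior Dirichlet(23/3, 15/4, 9/2, 11/2, 7)
obs 9: x=4 → posterior Dirichlet(23/3, 15/4, 9/2, 11/2, 8)
obs 10: x=2 → posterior Dirichlet(23/3, 15/4, 11/2, 11/2, 8)
obs 11: x=4 → posterior Dirichlet(23/3, 15/4, 11/2, 11/2, 9)
obs 12: x=1 → posterior Dirichlet(23/3, 19/4, 11/2, 11/2, 9)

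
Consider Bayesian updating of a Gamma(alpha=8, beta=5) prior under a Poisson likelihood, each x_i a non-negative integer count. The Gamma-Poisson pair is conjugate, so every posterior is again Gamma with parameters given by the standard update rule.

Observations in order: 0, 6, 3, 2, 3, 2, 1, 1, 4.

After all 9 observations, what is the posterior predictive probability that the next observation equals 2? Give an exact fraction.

obs 1: x=0 → posterior Gamma(8, 6)
obs 2: x=6 → posterior Gamma(14, 7)
obs 3: x=3 → posterior Gamma(17, 8)
obs 4: x=2 → posterior Gamma(19, 9)
obs 5: x=3 → posterior Gamma(22, 10)
obs 6: x=2 → posterior Gamma(24, 11)
obs 7: x=1 → posterior Gamma(25, 12)
obs 8: x=1 → posterior Gamma(26, 13)
obs 9: x=4 → posterior Gamma(30, 14)

750244403020022458080172154558611456/2876265888493261300027370452880859375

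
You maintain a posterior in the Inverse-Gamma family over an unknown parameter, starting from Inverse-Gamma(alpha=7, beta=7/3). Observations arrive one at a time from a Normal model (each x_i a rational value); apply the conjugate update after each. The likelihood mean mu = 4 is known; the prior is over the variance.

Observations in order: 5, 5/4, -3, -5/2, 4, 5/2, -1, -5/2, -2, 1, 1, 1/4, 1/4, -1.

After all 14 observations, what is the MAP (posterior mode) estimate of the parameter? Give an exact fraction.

13493/1440

obs 1: x=5 → posterior Inverse-Gamma(15/2, 17/6)
obs 2: x=5/4 → posterior Inverse-Gamma(8, 635/96)
obs 3: x=-3 → posterior Inverse-Gamma(17/2, 2987/96)
obs 4: x=-5/2 → posterior Inverse-Gamma(9, 5015/96)
obs 5: x=4 → posterior Inverse-Gamma(19/2, 5015/96)
obs 6: x=5/2 → posterior Inverse-Gamma(10, 5123/96)
obs 7: x=-1 → posterior Inverse-Gamma(21/2, 6323/96)
obs 8: x=-5/2 → posterior Inverse-Gamma(11, 8351/96)
obs 9: x=-2 → posterior Inverse-Gamma(23/2, 10079/96)
obs 10: x=1 → posterior Inverse-Gamma(12, 10511/96)
obs 11: x=1 → posterior Inverse-Gamma(25/2, 10943/96)
obs 12: x=1/4 → posterior Inverse-Gamma(13, 5809/48)
obs 13: x=1/4 → posterior Inverse-Gamma(27/2, 12293/96)
obs 14: x=-1 → posterior Inverse-Gamma(14, 13493/96)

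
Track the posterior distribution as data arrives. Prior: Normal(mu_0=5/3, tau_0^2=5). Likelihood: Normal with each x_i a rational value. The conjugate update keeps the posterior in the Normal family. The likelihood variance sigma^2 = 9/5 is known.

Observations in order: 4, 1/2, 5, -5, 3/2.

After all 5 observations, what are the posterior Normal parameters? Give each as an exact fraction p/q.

obs 1: x=4 → posterior Normal(115/34, 45/34)
obs 2: x=1/2 → posterior Normal(255/118, 45/59)
obs 3: x=5 → posterior Normal(505/168, 15/28)
obs 4: x=-5 → posterior Normal(255/218, 45/109)
obs 5: x=3/2 → posterior Normal(165/134, 45/134)

mu_0=165/134, tau_0^2=45/134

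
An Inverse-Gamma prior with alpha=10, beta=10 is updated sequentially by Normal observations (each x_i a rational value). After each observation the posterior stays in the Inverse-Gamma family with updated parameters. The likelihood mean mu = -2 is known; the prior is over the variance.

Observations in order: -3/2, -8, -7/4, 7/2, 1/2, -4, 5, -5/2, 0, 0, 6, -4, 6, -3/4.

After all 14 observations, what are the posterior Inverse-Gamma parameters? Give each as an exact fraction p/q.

obs 1: x=-3/2 → posterior Inverse-Gamma(21/2, 81/8)
obs 2: x=-8 → posterior Inverse-Gamma(11, 225/8)
obs 3: x=-7/4 → posterior Inverse-Gamma(23/2, 901/32)
obs 4: x=7/2 → posterior Inverse-Gamma(12, 1385/32)
obs 5: x=1/2 → posterior Inverse-Gamma(25/2, 1485/32)
obs 6: x=-4 → posterior Inverse-Gamma(13, 1549/32)
obs 7: x=5 → posterior Inverse-Gamma(27/2, 2333/32)
obs 8: x=-5/2 → posterior Inverse-Gamma(14, 2337/32)
obs 9: x=0 → posterior Inverse-Gamma(29/2, 2401/32)
obs 10: x=0 → posterior Inverse-Gamma(15, 2465/32)
obs 11: x=6 → posterior Inverse-Gamma(31/2, 3489/32)
obs 12: x=-4 → posterior Inverse-Gamma(16, 3553/32)
obs 13: x=6 → posterior Inverse-Gamma(33/2, 4577/32)
obs 14: x=-3/4 → posterior Inverse-Gamma(17, 2301/16)

alpha=17, beta=2301/16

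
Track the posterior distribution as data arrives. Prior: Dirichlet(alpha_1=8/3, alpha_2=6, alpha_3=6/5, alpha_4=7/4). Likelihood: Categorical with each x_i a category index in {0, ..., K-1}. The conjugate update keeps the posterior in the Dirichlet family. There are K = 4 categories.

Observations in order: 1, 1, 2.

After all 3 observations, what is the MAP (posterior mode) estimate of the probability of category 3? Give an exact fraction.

obs 1: x=1 → posterior Dirichlet(8/3, 7, 6/5, 7/4)
obs 2: x=1 → posterior Dirichlet(8/3, 8, 6/5, 7/4)
obs 3: x=2 → posterior Dirichlet(8/3, 8, 11/5, 7/4)

45/637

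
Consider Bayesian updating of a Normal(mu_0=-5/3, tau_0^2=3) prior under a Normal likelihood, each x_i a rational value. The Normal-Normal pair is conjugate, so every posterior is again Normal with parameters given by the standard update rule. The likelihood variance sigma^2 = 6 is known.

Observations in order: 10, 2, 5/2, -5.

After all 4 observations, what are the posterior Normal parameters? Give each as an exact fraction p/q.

mu_0=37/36, tau_0^2=1

obs 1: x=10 → posterior Normal(20/9, 2)
obs 2: x=2 → posterior Normal(13/6, 3/2)
obs 3: x=5/2 → posterior Normal(67/30, 6/5)
obs 4: x=-5 → posterior Normal(37/36, 1)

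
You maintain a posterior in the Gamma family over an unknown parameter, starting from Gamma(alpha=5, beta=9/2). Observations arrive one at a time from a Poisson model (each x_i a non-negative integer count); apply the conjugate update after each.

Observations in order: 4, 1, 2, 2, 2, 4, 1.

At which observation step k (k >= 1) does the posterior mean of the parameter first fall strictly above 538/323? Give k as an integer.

obs 1: x=4 → posterior Gamma(9, 11/2)
obs 2: x=1 → posterior Gamma(10, 13/2)
obs 3: x=2 → posterior Gamma(12, 15/2)
obs 4: x=2 → posterior Gamma(14, 17/2)
obs 5: x=2 → posterior Gamma(16, 19/2)
obs 6: x=4 → posterior Gamma(20, 21/2)
obs 7: x=1 → posterior Gamma(21, 23/2)

k = 5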